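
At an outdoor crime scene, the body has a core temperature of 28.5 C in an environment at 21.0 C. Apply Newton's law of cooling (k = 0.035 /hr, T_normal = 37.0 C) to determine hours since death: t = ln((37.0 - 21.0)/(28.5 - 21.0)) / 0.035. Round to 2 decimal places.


Using Newton's law of cooling:
t = ln((T_normal - T_ambient) / (T_body - T_ambient)) / k
T_normal - T_ambient = 16.0
T_body - T_ambient = 7.5
Ratio = 2.133333
ln(ratio) = 0.757686
t = 0.757686 / 0.035 = 21.65 hours

21.65


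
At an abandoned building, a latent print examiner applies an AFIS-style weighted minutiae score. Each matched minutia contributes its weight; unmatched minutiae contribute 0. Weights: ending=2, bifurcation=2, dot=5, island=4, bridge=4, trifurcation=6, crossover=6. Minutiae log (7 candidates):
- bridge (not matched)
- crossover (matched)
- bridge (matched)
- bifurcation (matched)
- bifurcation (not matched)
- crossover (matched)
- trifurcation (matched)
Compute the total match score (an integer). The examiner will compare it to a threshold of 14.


Weighted minutiae match score:
  bridge: not matched, +0
  crossover: matched, +6 (running total 6)
  bridge: matched, +4 (running total 10)
  bifurcation: matched, +2 (running total 12)
  bifurcation: not matched, +0
  crossover: matched, +6 (running total 18)
  trifurcation: matched, +6 (running total 24)
Total score = 24
Threshold = 14; verdict = identification

24


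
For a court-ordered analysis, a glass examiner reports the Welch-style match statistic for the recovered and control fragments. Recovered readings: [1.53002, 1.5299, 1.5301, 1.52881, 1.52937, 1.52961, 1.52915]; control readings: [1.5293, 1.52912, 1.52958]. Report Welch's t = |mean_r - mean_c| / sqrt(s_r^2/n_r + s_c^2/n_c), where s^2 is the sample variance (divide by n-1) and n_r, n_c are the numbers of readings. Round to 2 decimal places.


Welch's t-criterion for glass RI comparison:
Recovered mean = sum / n_r = 10.70696 / 7 = 1.5295657
Control mean = sum / n_c = 4.588 / 3 = 1.5293333
Recovered sample variance s_r^2 = 2.31295e-07
Control sample variance s_c^2 = 5.37333e-08
Welch SE (unpooled) = sqrt(s_r^2/n_r + s_c^2/n_c) = sqrt(3.30422e-08 + 1.79111e-08) = sqrt(5.09533e-08) = 0.000225728
|mean_r - mean_c| = 0.000232381
t = 0.000232381 / 0.000225728 = 1.03

1.03


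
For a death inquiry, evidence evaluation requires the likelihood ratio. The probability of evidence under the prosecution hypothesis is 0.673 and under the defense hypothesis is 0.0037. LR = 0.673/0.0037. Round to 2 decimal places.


Likelihood ratio calculation:
LR = P(E|Hp) / P(E|Hd)
LR = 0.673 / 0.0037
LR = 181.89

181.89


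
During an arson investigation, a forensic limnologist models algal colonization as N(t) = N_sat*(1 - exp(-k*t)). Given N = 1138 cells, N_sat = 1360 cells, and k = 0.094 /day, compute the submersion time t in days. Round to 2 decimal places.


PMSI from diatom colonization curve:
N / N_sat = 1138 / 1360 = 0.836765
1 - N/N_sat = 0.163235
ln(1 - N/N_sat) = -1.812564
t = -ln(1 - N/N_sat) / k = -(-1.812564) / 0.094 = 19.28 days

19.28


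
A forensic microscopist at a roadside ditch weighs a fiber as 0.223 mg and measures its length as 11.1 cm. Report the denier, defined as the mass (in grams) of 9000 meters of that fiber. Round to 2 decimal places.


Denier calculation:
Mass in grams = 0.223 mg / 1000 = 0.000223 g
Length in meters = 11.1 cm / 100 = 0.111 m
Linear density = mass / length = 0.000223 / 0.111 = 0.00200901 g/m
Denier = (g/m) * 9000 = 0.00200901 * 9000 = 18.08

18.08


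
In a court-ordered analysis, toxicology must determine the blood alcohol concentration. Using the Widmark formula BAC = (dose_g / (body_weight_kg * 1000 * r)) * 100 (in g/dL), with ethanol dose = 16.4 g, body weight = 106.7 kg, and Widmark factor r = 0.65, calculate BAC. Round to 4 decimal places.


Applying the Widmark formula:
BAC = (dose_g / (body_wt * 1000 * r)) * 100
Denominator = 106.7 * 1000 * 0.65 = 69355
BAC = (16.4 / 69355) * 100
BAC = 0.0236 g/dL

0.0236


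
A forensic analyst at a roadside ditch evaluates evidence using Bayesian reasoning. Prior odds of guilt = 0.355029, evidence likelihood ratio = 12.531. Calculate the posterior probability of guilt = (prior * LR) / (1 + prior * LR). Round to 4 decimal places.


Bayesian evidence evaluation:
Posterior odds = prior_odds * LR = 0.355029 * 12.531 = 4.448868
Posterior probability = posterior_odds / (1 + posterior_odds)
= 4.448868 / (1 + 4.448868)
= 4.448868 / 5.448868
= 0.8165

0.8165


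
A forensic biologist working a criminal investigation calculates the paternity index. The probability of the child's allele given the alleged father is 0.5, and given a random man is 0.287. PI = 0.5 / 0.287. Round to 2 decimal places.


Paternity Index calculation:
PI = P(allele|father) / P(allele|random)
PI = 0.5 / 0.287
PI = 1.74

1.74


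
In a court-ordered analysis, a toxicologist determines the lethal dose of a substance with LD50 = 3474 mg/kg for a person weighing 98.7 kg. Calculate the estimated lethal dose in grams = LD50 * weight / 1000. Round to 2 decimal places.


Lethal dose calculation:
Lethal dose = LD50 * body_weight / 1000
= 3474 * 98.7 / 1000
= 342883.8 / 1000
= 342.88 g

342.88


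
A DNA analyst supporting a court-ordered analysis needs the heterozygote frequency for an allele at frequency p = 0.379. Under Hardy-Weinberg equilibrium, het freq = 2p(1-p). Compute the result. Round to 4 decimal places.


Hardy-Weinberg heterozygote frequency:
q = 1 - p = 1 - 0.379 = 0.621
2pq = 2 * 0.379 * 0.621 = 0.4707

0.4707


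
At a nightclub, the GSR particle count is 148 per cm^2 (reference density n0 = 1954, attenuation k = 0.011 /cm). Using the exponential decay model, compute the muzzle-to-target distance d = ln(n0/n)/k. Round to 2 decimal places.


GSR distance calculation:
n0/n = 1954 / 148 = 13.202703
ln(n0/n) = 2.580422
d = 2.580422 / 0.011 = 234.58 cm

234.58


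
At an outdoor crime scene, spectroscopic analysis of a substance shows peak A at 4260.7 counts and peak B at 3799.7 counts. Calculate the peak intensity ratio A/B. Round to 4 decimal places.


Spectral peak ratio:
Peak A = 4260.7 counts
Peak B = 3799.7 counts
Ratio = 4260.7 / 3799.7 = 1.1213

1.1213


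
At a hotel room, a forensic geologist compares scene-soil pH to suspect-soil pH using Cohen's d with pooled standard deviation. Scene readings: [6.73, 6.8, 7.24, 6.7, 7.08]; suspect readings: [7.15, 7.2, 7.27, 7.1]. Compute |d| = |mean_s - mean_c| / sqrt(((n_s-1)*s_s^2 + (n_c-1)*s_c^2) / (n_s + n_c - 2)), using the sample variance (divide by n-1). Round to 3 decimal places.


Pooled-variance Cohen's d for soil pH comparison:
Scene mean = 34.55 / 5 = 6.91
Suspect mean = 28.72 / 4 = 7.18
Scene sample variance s_s^2 = 0.0566
Suspect sample variance s_c^2 = 0.005267
Pooled variance = ((n_s-1)*s_s^2 + (n_c-1)*s_c^2) / (n_s + n_c - 2) = 0.0346
Pooled SD = sqrt(0.0346) = 0.186011
Mean difference = -0.27
|d| = |-0.27| / 0.186011 = 1.452

1.452


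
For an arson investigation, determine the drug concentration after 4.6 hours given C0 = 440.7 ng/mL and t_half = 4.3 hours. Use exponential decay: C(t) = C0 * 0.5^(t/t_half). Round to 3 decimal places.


Drug concentration decay:
Number of half-lives = t / t_half = 4.6 / 4.3 = 1.069767
Decay factor = 0.5^1.069767 = 0.47639593
C(t) = 440.7 * 0.47639593 = 209.948 ng/mL

209.948


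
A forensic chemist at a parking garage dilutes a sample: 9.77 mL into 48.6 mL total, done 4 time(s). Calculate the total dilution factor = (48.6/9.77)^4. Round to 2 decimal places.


Dilution factor calculation:
Single dilution = V_total / V_sample = 48.6 / 9.77 ≈ 4.974411
Number of dilutions = 4
Total DF = (48.6 / 9.77)^4 (full precision, rounded at the end) = 612.30

612.30


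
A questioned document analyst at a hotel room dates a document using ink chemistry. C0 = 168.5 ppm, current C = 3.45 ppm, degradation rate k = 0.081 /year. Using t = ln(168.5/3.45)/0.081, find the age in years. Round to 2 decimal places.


Document age estimation:
C0/C = 168.5 / 3.45 = 48.84058
ln(C0/C) = 3.888562
t = 3.888562 / 0.081 = 48.01 years

48.01


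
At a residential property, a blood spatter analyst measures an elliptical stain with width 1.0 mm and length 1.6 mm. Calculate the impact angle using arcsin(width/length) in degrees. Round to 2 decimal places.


Blood spatter impact angle calculation:
width / length = 1.0 / 1.6 = 0.625
angle = arcsin(0.625)
angle = 38.68 degrees

38.68


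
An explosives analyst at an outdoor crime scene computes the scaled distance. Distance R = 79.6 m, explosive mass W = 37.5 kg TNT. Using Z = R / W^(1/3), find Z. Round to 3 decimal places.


Scaled distance calculation:
W^(1/3) = 37.5^(1/3) = 3.347165
Z = R / W^(1/3) = 79.6 / 3.347165
Z = 23.781 m/kg^(1/3)

23.781


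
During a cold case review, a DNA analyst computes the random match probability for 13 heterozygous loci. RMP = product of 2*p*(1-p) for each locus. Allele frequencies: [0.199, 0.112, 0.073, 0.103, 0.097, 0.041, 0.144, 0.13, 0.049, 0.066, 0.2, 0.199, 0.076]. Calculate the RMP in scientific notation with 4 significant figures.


Computing RMP for 13 loci:
Locus 1: 2 * 0.199 * 0.801 = 0.318798
Locus 2: 2 * 0.112 * 0.888 = 0.198912
Locus 3: 2 * 0.073 * 0.927 = 0.135342
Locus 4: 2 * 0.103 * 0.897 = 0.184782
Locus 5: 2 * 0.097 * 0.903 = 0.175182
Locus 6: 2 * 0.041 * 0.959 = 0.078638
Locus 7: 2 * 0.144 * 0.856 = 0.246528
Locus 8: 2 * 0.13 * 0.87 = 0.2262
Locus 9: 2 * 0.049 * 0.951 = 0.093198
Locus 10: 2 * 0.066 * 0.934 = 0.123288
Locus 11: 2 * 0.2 * 0.8 = 0.32
Locus 12: 2 * 0.199 * 0.801 = 0.318798
Locus 13: 2 * 0.076 * 0.924 = 0.140448
RMP = 2.006e-10

2.006e-10


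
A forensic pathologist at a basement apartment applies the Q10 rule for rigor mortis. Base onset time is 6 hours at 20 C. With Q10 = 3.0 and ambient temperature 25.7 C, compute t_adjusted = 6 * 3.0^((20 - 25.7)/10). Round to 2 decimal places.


Rigor mortis time adjustment:
Exponent = (T_ref - T_actual) / 10 = (20 - 25.7) / 10 = -0.57
Q10 factor = 3.0^-0.57 = 0.53461
t_adjusted = 6 * 0.53461 = 3.21 hours

3.21


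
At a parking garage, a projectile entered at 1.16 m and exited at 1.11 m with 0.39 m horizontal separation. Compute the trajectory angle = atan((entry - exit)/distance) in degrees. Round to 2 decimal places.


Bullet trajectory angle:
Height difference = 1.16 - 1.11 = 0.05 m
angle = atan(0.05 / 0.39)
angle = atan(0.128205)
angle = 7.31 degrees

7.31


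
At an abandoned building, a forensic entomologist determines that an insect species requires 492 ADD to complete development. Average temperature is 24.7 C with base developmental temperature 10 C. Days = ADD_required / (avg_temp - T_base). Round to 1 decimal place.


Insect development time:
Effective temperature = avg_temp - T_base = 24.7 - 10 = 14.7 C
Days = ADD / effective_temp = 492 / 14.7 = 33.5 days

33.5


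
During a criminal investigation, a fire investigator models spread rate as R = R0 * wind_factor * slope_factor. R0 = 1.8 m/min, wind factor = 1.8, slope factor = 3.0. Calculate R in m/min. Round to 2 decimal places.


Fire spread rate calculation:
R = R0 * wind_factor * slope_factor
= 1.8 * 1.8 * 3.0
= 3.24 * 3.0
= 9.72 m/min

9.72


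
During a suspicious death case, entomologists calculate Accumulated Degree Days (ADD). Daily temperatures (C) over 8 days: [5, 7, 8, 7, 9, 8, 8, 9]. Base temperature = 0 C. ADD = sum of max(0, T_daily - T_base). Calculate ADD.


Computing ADD day by day:
Day 1: max(0, 5 - 0) = 5
Day 2: max(0, 7 - 0) = 7
Day 3: max(0, 8 - 0) = 8
Day 4: max(0, 7 - 0) = 7
Day 5: max(0, 9 - 0) = 9
Day 6: max(0, 8 - 0) = 8
Day 7: max(0, 8 - 0) = 8
Day 8: max(0, 9 - 0) = 9
Total ADD = 61

61


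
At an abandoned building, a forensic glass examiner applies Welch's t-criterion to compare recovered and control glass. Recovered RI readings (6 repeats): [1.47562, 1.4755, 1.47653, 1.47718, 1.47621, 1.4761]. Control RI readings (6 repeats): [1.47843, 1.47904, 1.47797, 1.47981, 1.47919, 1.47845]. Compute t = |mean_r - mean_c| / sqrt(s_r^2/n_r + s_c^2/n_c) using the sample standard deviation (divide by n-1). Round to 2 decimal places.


Welch's t-criterion for glass RI comparison:
Recovered mean = sum / n_r = 8.85714 / 6 = 1.47619
Control mean = sum / n_c = 8.87289 / 6 = 1.478815
Recovered sample variance s_r^2 = 3.8104e-07
Control sample variance s_c^2 = 4.3535e-07
Welch SE (unpooled) = sqrt(s_r^2/n_r + s_c^2/n_c) = sqrt(6.35067e-08 + 7.25583e-08) = sqrt(1.36065e-07) = 0.00036887
|mean_r - mean_c| = 0.002625
t = 0.002625 / 0.00036887 = 7.12

7.12


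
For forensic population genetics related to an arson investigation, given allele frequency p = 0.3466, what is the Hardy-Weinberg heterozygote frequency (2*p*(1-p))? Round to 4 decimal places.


Hardy-Weinberg heterozygote frequency:
q = 1 - p = 1 - 0.3466 = 0.6534
2pq = 2 * 0.3466 * 0.6534 = 0.4529

0.4529


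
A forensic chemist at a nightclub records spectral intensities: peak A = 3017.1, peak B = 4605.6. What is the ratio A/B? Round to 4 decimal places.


Spectral peak ratio:
Peak A = 3017.1 counts
Peak B = 4605.6 counts
Ratio = 3017.1 / 4605.6 = 0.6551

0.6551


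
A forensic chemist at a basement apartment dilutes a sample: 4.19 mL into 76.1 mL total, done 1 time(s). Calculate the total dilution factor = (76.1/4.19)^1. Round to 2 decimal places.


Dilution factor calculation:
Single dilution = V_total / V_sample = 76.1 / 4.19 ≈ 18.162291
Number of dilutions = 1
Total DF = (76.1 / 4.19)^1 (full precision, rounded at the end) = 18.16

18.16


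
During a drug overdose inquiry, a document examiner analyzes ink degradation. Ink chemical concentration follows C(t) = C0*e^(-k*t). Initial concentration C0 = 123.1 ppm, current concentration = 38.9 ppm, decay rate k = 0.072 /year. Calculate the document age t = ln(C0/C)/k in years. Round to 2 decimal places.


Document age estimation:
C0/C = 123.1 / 38.9 = 3.164524
ln(C0/C) = 1.152003
t = 1.152003 / 0.072 = 16.00 years

16.00


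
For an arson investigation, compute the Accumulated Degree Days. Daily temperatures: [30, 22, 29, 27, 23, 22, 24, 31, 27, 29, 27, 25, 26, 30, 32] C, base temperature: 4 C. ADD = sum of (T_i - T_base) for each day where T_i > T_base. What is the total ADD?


Computing ADD day by day:
Day 1: max(0, 30 - 4) = 26
Day 2: max(0, 22 - 4) = 18
Day 3: max(0, 29 - 4) = 25
Day 4: max(0, 27 - 4) = 23
Day 5: max(0, 23 - 4) = 19
Day 6: max(0, 22 - 4) = 18
Day 7: max(0, 24 - 4) = 20
Day 8: max(0, 31 - 4) = 27
Day 9: max(0, 27 - 4) = 23
Day 10: max(0, 29 - 4) = 25
Day 11: max(0, 27 - 4) = 23
Day 12: max(0, 25 - 4) = 21
Day 13: max(0, 26 - 4) = 22
Day 14: max(0, 30 - 4) = 26
Day 15: max(0, 32 - 4) = 28
Total ADD = 344

344


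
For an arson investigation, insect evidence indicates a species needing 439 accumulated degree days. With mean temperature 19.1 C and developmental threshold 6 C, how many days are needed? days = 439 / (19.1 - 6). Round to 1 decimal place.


Insect development time:
Effective temperature = avg_temp - T_base = 19.1 - 6 = 13.1 C
Days = ADD / effective_temp = 439 / 13.1 = 33.5 days

33.5


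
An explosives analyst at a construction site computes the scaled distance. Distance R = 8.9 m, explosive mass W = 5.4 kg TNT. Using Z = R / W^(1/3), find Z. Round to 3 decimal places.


Scaled distance calculation:
W^(1/3) = 5.4^(1/3) = 1.754411
Z = R / W^(1/3) = 8.9 / 1.754411
Z = 5.073 m/kg^(1/3)

5.073


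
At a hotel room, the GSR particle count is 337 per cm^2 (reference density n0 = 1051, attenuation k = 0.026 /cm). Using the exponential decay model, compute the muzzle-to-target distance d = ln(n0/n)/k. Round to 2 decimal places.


GSR distance calculation:
n0/n = 1051 / 337 = 3.118694
ln(n0/n) = 1.137414
d = 1.137414 / 0.026 = 43.75 cm

43.75


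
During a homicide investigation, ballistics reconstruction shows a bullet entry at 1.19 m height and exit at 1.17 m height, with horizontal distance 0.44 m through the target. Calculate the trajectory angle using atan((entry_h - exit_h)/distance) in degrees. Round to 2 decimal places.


Bullet trajectory angle:
Height difference = 1.19 - 1.17 = 0.02 m
angle = atan(0.02 / 0.44)
angle = atan(0.045455)
angle = 2.60 degrees

2.60


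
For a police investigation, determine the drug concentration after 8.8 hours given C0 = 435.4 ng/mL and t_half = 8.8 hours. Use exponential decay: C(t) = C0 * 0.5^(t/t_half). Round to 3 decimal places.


Drug concentration decay:
Number of half-lives = t / t_half = 8.8 / 8.8 = 1
Decay factor = 0.5^1 = 0.5
C(t) = 435.4 * 0.5 = 217.700 ng/mL

217.700


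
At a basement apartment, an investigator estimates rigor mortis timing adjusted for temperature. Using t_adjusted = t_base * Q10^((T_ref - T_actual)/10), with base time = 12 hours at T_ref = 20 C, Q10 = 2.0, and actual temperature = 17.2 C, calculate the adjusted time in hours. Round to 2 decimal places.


Rigor mortis time adjustment:
Exponent = (T_ref - T_actual) / 10 = (20 - 17.2) / 10 = 0.28
Q10 factor = 2.0^0.28 = 1.21419
t_adjusted = 12 * 1.21419 = 14.57 hours

14.57


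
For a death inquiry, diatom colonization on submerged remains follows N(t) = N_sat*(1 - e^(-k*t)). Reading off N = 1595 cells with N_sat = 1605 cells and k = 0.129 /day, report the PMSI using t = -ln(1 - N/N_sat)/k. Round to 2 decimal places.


PMSI from diatom colonization curve:
N / N_sat = 1595 / 1605 = 0.993769
1 - N/N_sat = 0.006231
ln(1 - N/N_sat) = -5.078218
t = -ln(1 - N/N_sat) / k = -(-5.078218) / 0.129 = 39.37 days

39.37


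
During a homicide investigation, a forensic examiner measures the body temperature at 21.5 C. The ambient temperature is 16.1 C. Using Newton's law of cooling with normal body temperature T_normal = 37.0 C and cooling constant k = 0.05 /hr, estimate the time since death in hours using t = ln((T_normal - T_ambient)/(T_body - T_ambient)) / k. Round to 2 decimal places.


Using Newton's law of cooling:
t = ln((T_normal - T_ambient) / (T_body - T_ambient)) / k
T_normal - T_ambient = 20.9
T_body - T_ambient = 5.4
Ratio = 3.87037
ln(ratio) = 1.35335
t = 1.35335 / 0.05 = 27.07 hours

27.07


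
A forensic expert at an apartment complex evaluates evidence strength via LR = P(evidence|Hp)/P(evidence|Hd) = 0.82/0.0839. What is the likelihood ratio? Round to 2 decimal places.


Likelihood ratio calculation:
LR = P(E|Hp) / P(E|Hd)
LR = 0.82 / 0.0839
LR = 9.77

9.77


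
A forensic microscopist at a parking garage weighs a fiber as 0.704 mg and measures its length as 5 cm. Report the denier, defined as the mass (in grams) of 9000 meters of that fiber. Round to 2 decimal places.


Denier calculation:
Mass in grams = 0.704 mg / 1000 = 0.000704 g
Length in meters = 5 cm / 100 = 0.05 m
Linear density = mass / length = 0.000704 / 0.05 = 0.01408 g/m
Denier = (g/m) * 9000 = 0.01408 * 9000 = 126.72

126.72


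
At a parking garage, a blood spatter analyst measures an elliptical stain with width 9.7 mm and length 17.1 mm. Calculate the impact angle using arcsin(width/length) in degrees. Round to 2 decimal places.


Blood spatter impact angle calculation:
width / length = 9.7 / 17.1 = 0.567251
angle = arcsin(0.567251)
angle = 34.56 degrees

34.56


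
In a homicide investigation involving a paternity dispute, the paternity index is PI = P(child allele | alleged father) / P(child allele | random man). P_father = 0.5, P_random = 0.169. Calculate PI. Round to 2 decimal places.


Paternity Index calculation:
PI = P(allele|father) / P(allele|random)
PI = 0.5 / 0.169
PI = 2.96

2.96


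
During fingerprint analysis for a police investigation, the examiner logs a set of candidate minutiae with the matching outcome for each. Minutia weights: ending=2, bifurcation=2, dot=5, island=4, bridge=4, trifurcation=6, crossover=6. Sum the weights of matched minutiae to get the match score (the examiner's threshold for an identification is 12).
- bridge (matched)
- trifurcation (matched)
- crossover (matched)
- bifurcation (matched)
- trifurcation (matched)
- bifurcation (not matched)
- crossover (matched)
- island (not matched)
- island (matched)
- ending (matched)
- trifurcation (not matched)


Weighted minutiae match score:
  bridge: matched, +4 (running total 4)
  trifurcation: matched, +6 (running total 10)
  crossover: matched, +6 (running total 16)
  bifurcation: matched, +2 (running total 18)
  trifurcation: matched, +6 (running total 24)
  bifurcation: not matched, +0
  crossover: matched, +6 (running total 30)
  island: not matched, +0
  island: matched, +4 (running total 34)
  ending: matched, +2 (running total 36)
  trifurcation: not matched, +0
Total score = 36
Threshold = 12; verdict = identification

36


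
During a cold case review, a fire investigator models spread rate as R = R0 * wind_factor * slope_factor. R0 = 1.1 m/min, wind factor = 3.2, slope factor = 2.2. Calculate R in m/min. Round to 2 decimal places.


Fire spread rate calculation:
R = R0 * wind_factor * slope_factor
= 1.1 * 3.2 * 2.2
= 3.52 * 2.2
= 7.74 m/min

7.74


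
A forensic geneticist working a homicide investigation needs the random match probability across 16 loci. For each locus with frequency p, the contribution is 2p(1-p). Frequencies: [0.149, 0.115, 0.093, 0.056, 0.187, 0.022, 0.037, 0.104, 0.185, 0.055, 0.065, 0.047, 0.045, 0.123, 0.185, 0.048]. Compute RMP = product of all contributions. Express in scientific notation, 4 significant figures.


Computing RMP for 16 loci:
Locus 1: 2 * 0.149 * 0.851 = 0.253598
Locus 2: 2 * 0.115 * 0.885 = 0.20355
Locus 3: 2 * 0.093 * 0.907 = 0.168702
Locus 4: 2 * 0.056 * 0.944 = 0.105728
Locus 5: 2 * 0.187 * 0.813 = 0.304062
Locus 6: 2 * 0.022 * 0.978 = 0.043032
Locus 7: 2 * 0.037 * 0.963 = 0.071262
Locus 8: 2 * 0.104 * 0.896 = 0.186368
Locus 9: 2 * 0.185 * 0.815 = 0.30155
Locus 10: 2 * 0.055 * 0.945 = 0.10395
Locus 11: 2 * 0.065 * 0.935 = 0.12155
Locus 12: 2 * 0.047 * 0.953 = 0.089582
Locus 13: 2 * 0.045 * 0.955 = 0.08595
Locus 14: 2 * 0.123 * 0.877 = 0.215742
Locus 15: 2 * 0.185 * 0.815 = 0.30155
Locus 16: 2 * 0.048 * 0.952 = 0.091392
RMP = 2.791e-14

2.791e-14


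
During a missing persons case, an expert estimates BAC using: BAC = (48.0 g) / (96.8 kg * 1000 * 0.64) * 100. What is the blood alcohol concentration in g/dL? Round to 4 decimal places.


Applying the Widmark formula:
BAC = (dose_g / (body_wt * 1000 * r)) * 100
Denominator = 96.8 * 1000 * 0.64 = 61952
BAC = (48.0 / 61952) * 100
BAC = 0.0775 g/dL

0.0775


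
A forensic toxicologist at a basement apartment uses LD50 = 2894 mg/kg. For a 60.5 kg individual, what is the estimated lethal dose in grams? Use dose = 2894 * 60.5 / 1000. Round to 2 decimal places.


Lethal dose calculation:
Lethal dose = LD50 * body_weight / 1000
= 2894 * 60.5 / 1000
= 175087 / 1000
= 175.09 g

175.09


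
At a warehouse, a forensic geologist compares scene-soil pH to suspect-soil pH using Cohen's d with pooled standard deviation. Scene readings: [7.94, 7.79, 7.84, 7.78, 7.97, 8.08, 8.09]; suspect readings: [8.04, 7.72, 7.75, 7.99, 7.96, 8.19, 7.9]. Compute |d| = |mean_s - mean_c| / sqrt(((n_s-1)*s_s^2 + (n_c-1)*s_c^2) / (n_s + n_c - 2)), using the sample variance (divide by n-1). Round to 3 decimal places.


Pooled-variance Cohen's d for soil pH comparison:
Scene mean = 55.49 / 7 = 7.927143
Suspect mean = 55.55 / 7 = 7.935714
Scene sample variance s_s^2 = 0.016657
Suspect sample variance s_c^2 = 0.026895
Pooled variance = ((n_s-1)*s_s^2 + (n_c-1)*s_c^2) / (n_s + n_c - 2) = 0.021776
Pooled SD = sqrt(0.021776) = 0.147567
Mean difference = -0.008571
|d| = |-0.008571| / 0.147567 = 0.058

0.058


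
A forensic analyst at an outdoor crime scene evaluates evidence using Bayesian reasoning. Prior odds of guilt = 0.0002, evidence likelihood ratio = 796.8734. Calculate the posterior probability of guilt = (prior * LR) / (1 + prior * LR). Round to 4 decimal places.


Bayesian evidence evaluation:
Posterior odds = prior_odds * LR = 0.0002 * 796.8734 = 0.1593747
Posterior probability = posterior_odds / (1 + posterior_odds)
= 0.1593747 / (1 + 0.1593747)
= 0.1593747 / 1.1593747
= 0.1375

0.1375


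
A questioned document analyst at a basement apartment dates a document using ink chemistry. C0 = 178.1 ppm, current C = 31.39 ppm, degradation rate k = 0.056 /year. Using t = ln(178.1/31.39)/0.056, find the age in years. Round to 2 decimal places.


Document age estimation:
C0/C = 178.1 / 31.39 = 5.673781
ln(C0/C) = 1.735856
t = 1.735856 / 0.056 = 31.00 years

31.00


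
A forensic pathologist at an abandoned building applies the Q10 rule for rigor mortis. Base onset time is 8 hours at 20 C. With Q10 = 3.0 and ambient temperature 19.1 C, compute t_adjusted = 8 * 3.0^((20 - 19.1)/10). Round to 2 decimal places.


Rigor mortis time adjustment:
Exponent = (T_ref - T_actual) / 10 = (20 - 19.1) / 10 = 0.09
Q10 factor = 3.0^0.09 = 1.10393
t_adjusted = 8 * 1.10393 = 8.83 hours

8.83


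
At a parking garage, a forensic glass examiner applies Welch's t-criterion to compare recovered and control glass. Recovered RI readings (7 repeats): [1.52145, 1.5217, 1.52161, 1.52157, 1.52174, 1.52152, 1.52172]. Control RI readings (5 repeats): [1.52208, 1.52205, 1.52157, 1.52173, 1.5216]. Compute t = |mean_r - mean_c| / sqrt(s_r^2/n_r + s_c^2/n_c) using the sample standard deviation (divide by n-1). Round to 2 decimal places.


Welch's t-criterion for glass RI comparison:
Recovered mean = sum / n_r = 10.65131 / 7 = 1.5216157
Control mean = sum / n_c = 7.60903 / 5 = 1.521806
Recovered sample variance s_r^2 = 1.20286e-08
Control sample variance s_c^2 = 5.963e-08
Welch SE (unpooled) = sqrt(s_r^2/n_r + s_c^2/n_c) = sqrt(1.71837e-09 + 1.1926e-08) = sqrt(1.36444e-08) = 0.000116809
|mean_r - mean_c| = 0.000190286
t = 0.000190286 / 0.000116809 = 1.63

1.63


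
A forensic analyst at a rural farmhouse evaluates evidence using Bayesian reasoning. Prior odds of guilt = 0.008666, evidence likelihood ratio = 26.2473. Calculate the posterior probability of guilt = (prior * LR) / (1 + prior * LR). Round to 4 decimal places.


Bayesian evidence evaluation:
Posterior odds = prior_odds * LR = 0.008666 * 26.2473 = 0.2274591
Posterior probability = posterior_odds / (1 + posterior_odds)
= 0.2274591 / (1 + 0.2274591)
= 0.2274591 / 1.2274591
= 0.1853

0.1853


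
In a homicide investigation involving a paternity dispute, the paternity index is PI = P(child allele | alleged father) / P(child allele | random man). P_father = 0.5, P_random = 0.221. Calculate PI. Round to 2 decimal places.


Paternity Index calculation:
PI = P(allele|father) / P(allele|random)
PI = 0.5 / 0.221
PI = 2.26

2.26


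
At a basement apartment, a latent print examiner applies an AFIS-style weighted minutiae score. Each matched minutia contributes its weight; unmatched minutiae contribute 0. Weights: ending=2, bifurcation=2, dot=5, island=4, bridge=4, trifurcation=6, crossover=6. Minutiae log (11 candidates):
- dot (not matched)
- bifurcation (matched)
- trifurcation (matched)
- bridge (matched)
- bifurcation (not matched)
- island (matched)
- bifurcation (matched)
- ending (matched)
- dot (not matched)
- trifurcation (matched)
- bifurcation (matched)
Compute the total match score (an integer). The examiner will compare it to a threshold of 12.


Weighted minutiae match score:
  dot: not matched, +0
  bifurcation: matched, +2 (running total 2)
  trifurcation: matched, +6 (running total 8)
  bridge: matched, +4 (running total 12)
  bifurcation: not matched, +0
  island: matched, +4 (running total 16)
  bifurcation: matched, +2 (running total 18)
  ending: matched, +2 (running total 20)
  dot: not matched, +0
  trifurcation: matched, +6 (running total 26)
  bifurcation: matched, +2 (running total 28)
Total score = 28
Threshold = 12; verdict = identification

28


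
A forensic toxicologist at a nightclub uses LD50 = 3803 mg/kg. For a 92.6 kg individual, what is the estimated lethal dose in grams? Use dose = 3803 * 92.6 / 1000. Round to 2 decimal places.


Lethal dose calculation:
Lethal dose = LD50 * body_weight / 1000
= 3803 * 92.6 / 1000
= 352157.8 / 1000
= 352.16 g

352.16


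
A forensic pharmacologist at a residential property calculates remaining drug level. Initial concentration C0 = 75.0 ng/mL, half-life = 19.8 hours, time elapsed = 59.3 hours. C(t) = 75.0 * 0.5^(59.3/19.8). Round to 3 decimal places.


Drug concentration decay:
Number of half-lives = t / t_half = 59.3 / 19.8 = 2.994949
Decay factor = 0.5^2.994949 = 0.1254384
C(t) = 75.0 * 0.1254384 = 9.408 ng/mL

9.408


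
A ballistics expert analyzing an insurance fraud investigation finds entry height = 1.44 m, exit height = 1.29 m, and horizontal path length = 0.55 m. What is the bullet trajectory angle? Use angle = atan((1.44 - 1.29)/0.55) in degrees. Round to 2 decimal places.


Bullet trajectory angle:
Height difference = 1.44 - 1.29 = 0.15 m
angle = atan(0.15 / 0.55)
angle = atan(0.272727)
angle = 15.26 degrees

15.26


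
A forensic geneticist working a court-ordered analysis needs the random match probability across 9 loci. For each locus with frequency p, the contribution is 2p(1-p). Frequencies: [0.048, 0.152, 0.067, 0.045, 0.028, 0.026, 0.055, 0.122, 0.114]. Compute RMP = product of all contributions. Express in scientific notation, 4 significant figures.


Computing RMP for 9 loci:
Locus 1: 2 * 0.048 * 0.952 = 0.091392
Locus 2: 2 * 0.152 * 0.848 = 0.257792
Locus 3: 2 * 0.067 * 0.933 = 0.125022
Locus 4: 2 * 0.045 * 0.955 = 0.08595
Locus 5: 2 * 0.028 * 0.972 = 0.054432
Locus 6: 2 * 0.026 * 0.974 = 0.050648
Locus 7: 2 * 0.055 * 0.945 = 0.10395
Locus 8: 2 * 0.122 * 0.878 = 0.214232
Locus 9: 2 * 0.114 * 0.886 = 0.202008
RMP = 3.140e-09

3.140e-09


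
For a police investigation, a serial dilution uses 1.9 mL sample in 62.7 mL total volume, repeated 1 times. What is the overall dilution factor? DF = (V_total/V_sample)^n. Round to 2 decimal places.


Dilution factor calculation:
Single dilution = V_total / V_sample = 62.7 / 1.9 ≈ 33
Number of dilutions = 1
Total DF = (62.7 / 1.9)^1 (full precision, rounded at the end) = 33.00

33.00


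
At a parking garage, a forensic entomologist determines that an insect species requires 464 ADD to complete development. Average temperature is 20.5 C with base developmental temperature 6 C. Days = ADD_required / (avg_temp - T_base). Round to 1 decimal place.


Insect development time:
Effective temperature = avg_temp - T_base = 20.5 - 6 = 14.5 C
Days = ADD / effective_temp = 464 / 14.5 = 32.0 days

32.0


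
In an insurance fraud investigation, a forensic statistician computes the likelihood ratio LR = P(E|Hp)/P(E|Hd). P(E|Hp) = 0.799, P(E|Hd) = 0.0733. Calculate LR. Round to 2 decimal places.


Likelihood ratio calculation:
LR = P(E|Hp) / P(E|Hd)
LR = 0.799 / 0.0733
LR = 10.90

10.90


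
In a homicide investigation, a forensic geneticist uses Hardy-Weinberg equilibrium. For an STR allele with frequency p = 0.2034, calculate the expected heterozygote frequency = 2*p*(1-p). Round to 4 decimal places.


Hardy-Weinberg heterozygote frequency:
q = 1 - p = 1 - 0.2034 = 0.7966
2pq = 2 * 0.2034 * 0.7966 = 0.3241

0.3241


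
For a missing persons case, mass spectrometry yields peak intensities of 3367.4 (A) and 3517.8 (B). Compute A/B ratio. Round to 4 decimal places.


Spectral peak ratio:
Peak A = 3367.4 counts
Peak B = 3517.8 counts
Ratio = 3367.4 / 3517.8 = 0.9572

0.9572


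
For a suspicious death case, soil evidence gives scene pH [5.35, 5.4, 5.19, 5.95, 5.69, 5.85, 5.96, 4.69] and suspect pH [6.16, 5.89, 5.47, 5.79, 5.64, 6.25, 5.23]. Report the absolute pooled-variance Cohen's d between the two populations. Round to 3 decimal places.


Pooled-variance Cohen's d for soil pH comparison:
Scene mean = 44.08 / 8 = 5.51
Suspect mean = 40.43 / 7 = 5.775714
Scene sample variance s_s^2 = 0.1938
Suspect sample variance s_c^2 = 0.132595
Pooled variance = ((n_s-1)*s_s^2 + (n_c-1)*s_c^2) / (n_s + n_c - 2) = 0.165552
Pooled SD = sqrt(0.165552) = 0.406881
Mean difference = -0.265714
|d| = |-0.265714| / 0.406881 = 0.653

0.653


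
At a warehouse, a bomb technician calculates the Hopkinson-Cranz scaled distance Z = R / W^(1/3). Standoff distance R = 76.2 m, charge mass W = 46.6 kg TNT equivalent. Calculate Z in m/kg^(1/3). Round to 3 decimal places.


Scaled distance calculation:
W^(1/3) = 46.6^(1/3) = 3.598559
Z = R / W^(1/3) = 76.2 / 3.598559
Z = 21.175 m/kg^(1/3)

21.175


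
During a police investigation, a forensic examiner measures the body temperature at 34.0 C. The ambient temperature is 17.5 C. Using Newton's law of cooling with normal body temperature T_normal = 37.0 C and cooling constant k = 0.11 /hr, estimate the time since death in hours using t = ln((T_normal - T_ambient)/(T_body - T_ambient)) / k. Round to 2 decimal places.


Using Newton's law of cooling:
t = ln((T_normal - T_ambient) / (T_body - T_ambient)) / k
T_normal - T_ambient = 19.5
T_body - T_ambient = 16.5
Ratio = 1.181818
ln(ratio) = 0.167054
t = 0.167054 / 0.11 = 1.52 hours

1.52


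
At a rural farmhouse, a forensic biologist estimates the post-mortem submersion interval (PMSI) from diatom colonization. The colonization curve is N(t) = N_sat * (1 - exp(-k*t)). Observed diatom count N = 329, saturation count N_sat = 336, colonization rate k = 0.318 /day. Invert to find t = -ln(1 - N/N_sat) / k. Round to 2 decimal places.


PMSI from diatom colonization curve:
N / N_sat = 329 / 336 = 0.979167
1 - N/N_sat = 0.020833
ln(1 - N/N_sat) = -3.871217
t = -ln(1 - N/N_sat) / k = -(-3.871217) / 0.318 = 12.17 days

12.17


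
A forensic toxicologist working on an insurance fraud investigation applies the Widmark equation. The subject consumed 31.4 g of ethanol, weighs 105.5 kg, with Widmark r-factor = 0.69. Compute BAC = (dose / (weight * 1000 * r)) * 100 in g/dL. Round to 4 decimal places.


Applying the Widmark formula:
BAC = (dose_g / (body_wt * 1000 * r)) * 100
Denominator = 105.5 * 1000 * 0.69 = 72795
BAC = (31.4 / 72795) * 100
BAC = 0.0431 g/dL

0.0431


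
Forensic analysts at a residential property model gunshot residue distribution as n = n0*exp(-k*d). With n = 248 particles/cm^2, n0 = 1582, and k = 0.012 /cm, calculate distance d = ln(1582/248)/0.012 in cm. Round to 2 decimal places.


GSR distance calculation:
n0/n = 1582 / 248 = 6.379032
ln(n0/n) = 1.853016
d = 1.853016 / 0.012 = 154.42 cm

154.42


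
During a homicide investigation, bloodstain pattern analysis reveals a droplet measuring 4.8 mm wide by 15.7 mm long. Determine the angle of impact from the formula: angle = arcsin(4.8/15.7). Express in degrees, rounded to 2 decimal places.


Blood spatter impact angle calculation:
width / length = 4.8 / 15.7 = 0.305732
angle = arcsin(0.305732)
angle = 17.80 degrees

17.80


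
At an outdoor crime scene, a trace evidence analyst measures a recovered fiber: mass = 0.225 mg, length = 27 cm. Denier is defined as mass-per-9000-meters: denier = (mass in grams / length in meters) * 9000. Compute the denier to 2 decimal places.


Denier calculation:
Mass in grams = 0.225 mg / 1000 = 0.000225 g
Length in meters = 27 cm / 100 = 0.27 m
Linear density = mass / length = 0.000225 / 0.27 = 0.00083333 g/m
Denier = (g/m) * 9000 = 0.00083333 * 9000 = 7.50

7.50


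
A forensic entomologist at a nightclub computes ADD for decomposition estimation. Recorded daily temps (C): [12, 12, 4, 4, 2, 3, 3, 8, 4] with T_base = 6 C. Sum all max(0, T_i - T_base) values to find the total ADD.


Computing ADD day by day:
Day 1: max(0, 12 - 6) = 6
Day 2: max(0, 12 - 6) = 6
Day 3: max(0, 4 - 6) = 0
Day 4: max(0, 4 - 6) = 0
Day 5: max(0, 2 - 6) = 0
Day 6: max(0, 3 - 6) = 0
Day 7: max(0, 3 - 6) = 0
Day 8: max(0, 8 - 6) = 2
Day 9: max(0, 4 - 6) = 0
Total ADD = 14

14


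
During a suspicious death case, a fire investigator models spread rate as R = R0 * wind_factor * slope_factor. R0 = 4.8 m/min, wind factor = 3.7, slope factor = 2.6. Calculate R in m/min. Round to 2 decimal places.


Fire spread rate calculation:
R = R0 * wind_factor * slope_factor
= 4.8 * 3.7 * 2.6
= 17.76 * 2.6
= 46.18 m/min

46.18


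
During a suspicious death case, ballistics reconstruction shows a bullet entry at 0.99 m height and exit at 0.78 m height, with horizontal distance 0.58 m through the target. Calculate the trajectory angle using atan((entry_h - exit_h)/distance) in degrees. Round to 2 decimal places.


Bullet trajectory angle:
Height difference = 0.99 - 0.78 = 0.21 m
angle = atan(0.21 / 0.58)
angle = atan(0.362069)
angle = 19.90 degrees

19.90


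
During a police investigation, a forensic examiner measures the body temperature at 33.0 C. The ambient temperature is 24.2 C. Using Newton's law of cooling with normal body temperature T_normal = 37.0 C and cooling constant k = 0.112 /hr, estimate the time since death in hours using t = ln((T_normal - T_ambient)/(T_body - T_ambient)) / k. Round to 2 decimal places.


Using Newton's law of cooling:
t = ln((T_normal - T_ambient) / (T_body - T_ambient)) / k
T_normal - T_ambient = 12.8
T_body - T_ambient = 8.8
Ratio = 1.454545
ln(ratio) = 0.374693
t = 0.374693 / 0.112 = 3.35 hours

3.35


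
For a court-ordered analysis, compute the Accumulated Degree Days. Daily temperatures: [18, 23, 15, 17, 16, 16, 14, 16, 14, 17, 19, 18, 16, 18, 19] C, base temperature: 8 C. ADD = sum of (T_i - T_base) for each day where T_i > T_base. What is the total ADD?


Computing ADD day by day:
Day 1: max(0, 18 - 8) = 10
Day 2: max(0, 23 - 8) = 15
Day 3: max(0, 15 - 8) = 7
Day 4: max(0, 17 - 8) = 9
Day 5: max(0, 16 - 8) = 8
Day 6: max(0, 16 - 8) = 8
Day 7: max(0, 14 - 8) = 6
Day 8: max(0, 16 - 8) = 8
Day 9: max(0, 14 - 8) = 6
Day 10: max(0, 17 - 8) = 9
Day 11: max(0, 19 - 8) = 11
Day 12: max(0, 18 - 8) = 10
Day 13: max(0, 16 - 8) = 8
Day 14: max(0, 18 - 8) = 10
Day 15: max(0, 19 - 8) = 11
Total ADD = 136

136


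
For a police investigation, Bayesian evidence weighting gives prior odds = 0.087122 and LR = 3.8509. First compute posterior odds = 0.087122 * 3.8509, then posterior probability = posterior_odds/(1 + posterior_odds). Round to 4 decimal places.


Bayesian evidence evaluation:
Posterior odds = prior_odds * LR = 0.087122 * 3.8509 = 0.3354981
Posterior probability = posterior_odds / (1 + posterior_odds)
= 0.3354981 / (1 + 0.3354981)
= 0.3354981 / 1.3354981
= 0.2512

0.2512


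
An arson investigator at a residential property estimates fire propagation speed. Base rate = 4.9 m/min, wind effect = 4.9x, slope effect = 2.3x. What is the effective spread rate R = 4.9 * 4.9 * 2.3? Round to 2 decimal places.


Fire spread rate calculation:
R = R0 * wind_factor * slope_factor
= 4.9 * 4.9 * 2.3
= 24.01 * 2.3
= 55.22 m/min

55.22


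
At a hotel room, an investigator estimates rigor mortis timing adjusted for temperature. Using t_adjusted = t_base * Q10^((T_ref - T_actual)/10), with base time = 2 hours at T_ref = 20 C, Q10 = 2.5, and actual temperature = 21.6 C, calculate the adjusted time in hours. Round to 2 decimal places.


Rigor mortis time adjustment:
Exponent = (T_ref - T_actual) / 10 = (20 - 21.6) / 10 = -0.16
Q10 factor = 2.5^-0.16 = 0.86363
t_adjusted = 2 * 0.86363 = 1.73 hours

1.73


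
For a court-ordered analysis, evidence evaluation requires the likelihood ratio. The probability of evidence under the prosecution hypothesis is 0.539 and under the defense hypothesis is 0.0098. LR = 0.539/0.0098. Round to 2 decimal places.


Likelihood ratio calculation:
LR = P(E|Hp) / P(E|Hd)
LR = 0.539 / 0.0098
LR = 55.00

55.00


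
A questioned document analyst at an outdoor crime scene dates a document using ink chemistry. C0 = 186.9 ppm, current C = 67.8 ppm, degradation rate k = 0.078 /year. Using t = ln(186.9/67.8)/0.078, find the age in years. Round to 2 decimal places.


Document age estimation:
C0/C = 186.9 / 67.8 = 2.756637
ln(C0/C) = 1.014011
t = 1.014011 / 0.078 = 13.00 years

13.00


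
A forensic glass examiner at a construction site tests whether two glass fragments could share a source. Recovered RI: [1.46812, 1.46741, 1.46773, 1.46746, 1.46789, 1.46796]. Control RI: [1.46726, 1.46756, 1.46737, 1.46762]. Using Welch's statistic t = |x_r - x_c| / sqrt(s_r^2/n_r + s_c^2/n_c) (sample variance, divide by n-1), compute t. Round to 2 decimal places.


Welch's t-criterion for glass RI comparison:
Recovered mean = sum / n_r = 8.80657 / 6 = 1.4677617
Control mean = sum / n_c = 5.86981 / 4 = 1.4674525
Recovered sample variance s_r^2 = 7.99767e-08
Control sample variance s_c^2 = 2.7825e-08
Welch SE (unpooled) = sqrt(s_r^2/n_r + s_c^2/n_c) = sqrt(1.33294e-08 + 6.95625e-09) = sqrt(2.02857e-08) = 0.000142428
|mean_r - mean_c| = 0.000309167
t = 0.000309167 / 0.000142428 = 2.17

2.17
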